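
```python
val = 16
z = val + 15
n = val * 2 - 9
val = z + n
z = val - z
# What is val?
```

Trace:
`val = 16` → val = 16
`z = val + 15` → z = 31
`n = val * 2 - 9` → n = 23
`val = z + n` → val = 54
`z = val - z` → z = 23
So val = 54

Answer: 54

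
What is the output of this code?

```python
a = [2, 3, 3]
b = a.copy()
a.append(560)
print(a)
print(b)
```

Key concept: list.copy() creates independent copy.
Step by step:
`a = [2, 3, 3]` → a = [2, 3, 3]
`b = a.copy()` → b = [2, 3, 3]
`a.append(560)` → a = [2, 3, 3, 560]
`print(a)` → prints [2, 3, 3, 560]
`print(b)` → prints [2, 3, 3]

Answer:
[2, 3, 3, 560]
[2, 3, 3]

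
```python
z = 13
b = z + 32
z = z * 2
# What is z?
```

Trace:
`z = 13` → z = 13
`b = z + 32` → b = 45
`z = z * 2` → z = 26
So z = 26

Answer: 26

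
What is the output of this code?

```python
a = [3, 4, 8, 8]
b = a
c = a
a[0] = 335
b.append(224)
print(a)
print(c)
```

Key concept: multiple aliases.
Step by step:
`a = [3, 4, 8, 8]` → a = [3, 4, 8, 8]
`b = a` → b = [3, 4, 8, 8] (same object as a)
`c = a` → c = [3, 4, 8, 8] (same object as a, b)
`a[0] = 335` → a = [335, 4, 8, 8] (same object as b, c); b = [335, 4, 8, 8] (same object as a, c); c = [335, 4, 8, 8] (same object as a, b)
`b.append(224)` → a = [335, 4, 8, 8, 224] (same object as b, c); b = [335, 4, 8, 8, 224] (same object as a, c); c = [335, 4, 8, 8, 224] (same object as a, b)
`print(a)` → prints [335, 4, 8, 8, 224]
`print(c)` → prints [335, 4, 8, 8, 224]

Answer:
[335, 4, 8, 8, 224]
[335, 4, 8, 8, 224]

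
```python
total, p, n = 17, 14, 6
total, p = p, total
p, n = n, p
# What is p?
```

Trace:
`total, p, n = 17, 14, 6` → total = 17; p = 14; n = 6
`total, p = p, total` → total = 14; p = 17
`p, n = n, p` → p = 6; n = 17
So p = 6

Answer: 6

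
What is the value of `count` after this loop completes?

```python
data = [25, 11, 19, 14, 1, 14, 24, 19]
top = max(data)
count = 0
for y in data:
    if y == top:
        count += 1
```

Count of max value 25 in [25, 11, 19, 14, 1, 14, 24, 19]
`count` takes the values: 0 → 1

Answer: 1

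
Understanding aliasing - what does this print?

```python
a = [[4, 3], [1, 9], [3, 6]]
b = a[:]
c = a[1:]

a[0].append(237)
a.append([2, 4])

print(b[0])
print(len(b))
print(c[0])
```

Key concept: slice with nested mutation.
Step by step:
`a = [[4, 3], [1, 9], [3, 6]]` → a = [[4, 3], [1, 9], [3, 6]]
`b = a[:]` → b = [[4, 3], [1, 9], [3, 6]]
`c = a[1:]` → c = [[1, 9], [3, 6]]
`a[0].append(237)` → a = [[4, 3, 237], [1, 9], [3, 6]]; b = [[4, 3, 237], [1, 9], [3, 6]]
`a.append([2, 4])` → a = [[4, 3, 237], [1, 9], [3, 6], [2, 4]]
`print(b[0])` → prints [4, 3, 237]
`print(len(b))` → prints 3
`print(c[0])` → prints [1, 9]

Answer:
[4, 3, 237]
3
[1, 9]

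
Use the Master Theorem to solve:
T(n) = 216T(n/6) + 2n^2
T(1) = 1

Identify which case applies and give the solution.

a=216, b=6, f(n)=2n^2. log_6(216) = 3. Since c=2 < 3, Case 1 applies: T(n) = Θ(n^log_b(a)) = O(n^3).

Answer: O(n^3) - Case 1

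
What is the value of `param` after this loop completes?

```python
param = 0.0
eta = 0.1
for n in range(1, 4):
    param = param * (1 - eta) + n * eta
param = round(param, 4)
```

Moving average with lr=0.1
`param` takes the values: 0.0 → 0.1 → 0.29 → 0.561

Answer: 0.561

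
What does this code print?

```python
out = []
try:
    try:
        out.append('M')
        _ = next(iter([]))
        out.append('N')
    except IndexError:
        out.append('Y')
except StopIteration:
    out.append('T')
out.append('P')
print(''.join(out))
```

Execution trace: 'M' (inner try body) → 'T' (outer except StopIteration) → 'P' (after the try/except). Output: MTP

Answer: MTP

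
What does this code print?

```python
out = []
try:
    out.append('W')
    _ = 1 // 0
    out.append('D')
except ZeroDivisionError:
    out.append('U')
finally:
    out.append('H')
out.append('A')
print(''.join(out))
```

Execution trace: 'W' (try body) → 'U' (except ZeroDivisionError) → 'H' (finally) → 'A' (after the try/except). Output: WUHA

Answer: WUHA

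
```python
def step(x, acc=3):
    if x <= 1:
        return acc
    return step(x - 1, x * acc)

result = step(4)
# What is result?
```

Accumulator trace (n, acc): (4, 3) -> (3, 12) -> (2, 36) -> (1, 72) -> return 72

Answer: 72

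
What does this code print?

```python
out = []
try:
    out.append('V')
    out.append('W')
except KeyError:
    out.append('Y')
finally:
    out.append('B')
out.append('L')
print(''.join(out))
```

Execution trace: 'V' (try body) → 'W' (try body, no exception) → 'B' (finally) → 'L' (after the try/except). Output: VWBL

Answer: VWBL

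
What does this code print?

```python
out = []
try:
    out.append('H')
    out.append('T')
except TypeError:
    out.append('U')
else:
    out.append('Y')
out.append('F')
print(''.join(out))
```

Execution trace: 'H' (try body) → 'T' (try body, no exception) → 'Y' (else) → 'F' (after the try/except). Output: HTYF

Answer: HTYF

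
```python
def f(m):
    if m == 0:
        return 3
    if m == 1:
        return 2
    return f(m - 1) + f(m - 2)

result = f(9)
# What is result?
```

Build up from base cases: f(0)=3, f(1)=2, f(2)=5, f(3)=7, f(4)=12, f(5)=19, f(6)=31, ..., f(9)=131

Answer: 131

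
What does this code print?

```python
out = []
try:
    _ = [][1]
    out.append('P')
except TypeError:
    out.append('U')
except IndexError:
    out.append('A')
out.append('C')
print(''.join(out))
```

Execution trace: 'A' (except IndexError) → 'C' (after the try/except). Output: AC

Answer: AC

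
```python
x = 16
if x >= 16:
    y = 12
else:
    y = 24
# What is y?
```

Trace:
`x = 16` → x = 16
`if x >= 16: ...` → x >= 16 is True → y = 12
So y = 12

Answer: 12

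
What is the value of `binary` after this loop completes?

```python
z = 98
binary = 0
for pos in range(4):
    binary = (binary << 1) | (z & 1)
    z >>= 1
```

Reverse lowest 4 bits of 98
`binary` takes the values: 0 → 1 → 2 → 4

Answer: 4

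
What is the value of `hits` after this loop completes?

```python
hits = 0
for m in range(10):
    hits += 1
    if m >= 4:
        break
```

Loop breaks when m reaches 4, hits is 5
`hits` takes the values: 0 → 1 → 2 → 3 → 4 → 5

Answer: 5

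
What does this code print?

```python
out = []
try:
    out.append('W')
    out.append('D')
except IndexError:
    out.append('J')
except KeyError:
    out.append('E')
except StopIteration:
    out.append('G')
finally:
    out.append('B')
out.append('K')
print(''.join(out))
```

Execution trace: 'W' (try body) → 'D' (try body, no exception) → 'B' (finally) → 'K' (after the try/except). Output: WDBK

Answer: WDBK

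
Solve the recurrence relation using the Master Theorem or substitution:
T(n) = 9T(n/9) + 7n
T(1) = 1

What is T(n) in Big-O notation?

By Master Theorem: a=9, b=9, f(n)=7n. Since log_9(9) = 1 and f(n) = Θ(n^1), Case 2 applies. T(n) = O(n log n).

Answer: O(n log n)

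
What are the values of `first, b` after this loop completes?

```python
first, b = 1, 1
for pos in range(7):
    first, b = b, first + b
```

Fibonacci: after 7 iterations
`first, b` takes the values: (1, 1) → (1, 2) → (2, 3) → (3, 5) → (5, 8) → (8, 13) → (13, 21) → (21, 34)

Answer: 21, 34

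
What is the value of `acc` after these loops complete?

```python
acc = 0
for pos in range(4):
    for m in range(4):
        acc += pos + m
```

Sum of all pos+m for pos,m in 4x4
`acc` takes the values: 0 → 1 → 3 → 6 → 7 → 9 → 12 → 16 → 18 → 21 → 25 → 30 → 33 → 37 → 42 → 48

Answer: 48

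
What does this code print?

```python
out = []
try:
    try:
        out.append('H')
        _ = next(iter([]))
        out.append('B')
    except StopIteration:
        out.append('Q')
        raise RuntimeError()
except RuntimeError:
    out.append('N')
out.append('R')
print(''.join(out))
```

Execution trace: 'H' (try body) → 'Q' (except StopIteration) → 'N' (outer except RuntimeError) → 'R' (after the try/except). Output: HQNR

Answer: HQNR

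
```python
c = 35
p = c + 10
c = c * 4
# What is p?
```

Trace:
`c = 35` → c = 35
`p = c + 10` → p = 45
`c = c * 4` → c = 140
So p = 45

Answer: 45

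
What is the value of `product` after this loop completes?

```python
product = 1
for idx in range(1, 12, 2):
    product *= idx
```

Product of 1, 3, 5, ... up to 11
`product` takes the values: 1 → 3 → 15 → 105 → 945 → 10395

Answer: 10395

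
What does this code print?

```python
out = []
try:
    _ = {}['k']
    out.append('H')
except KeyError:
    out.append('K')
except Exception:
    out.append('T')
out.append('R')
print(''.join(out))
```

Execution trace: 'K' (except KeyError) → 'R' (after the try/except). Output: KR

Answer: KR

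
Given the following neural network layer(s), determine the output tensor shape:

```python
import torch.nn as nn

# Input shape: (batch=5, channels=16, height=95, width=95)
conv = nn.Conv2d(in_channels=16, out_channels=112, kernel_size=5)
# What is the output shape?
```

Input: (5, 16, 95, 95) -> Output: (5, 112, 91, 91)

Answer: (5, 112, 91, 91)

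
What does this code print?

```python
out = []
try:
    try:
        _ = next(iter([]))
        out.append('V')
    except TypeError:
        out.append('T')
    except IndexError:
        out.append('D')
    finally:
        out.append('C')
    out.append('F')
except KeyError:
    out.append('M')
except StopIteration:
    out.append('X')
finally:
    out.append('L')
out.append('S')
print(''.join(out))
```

Execution trace: 'C' (inner finally) → 'X' (except StopIteration) → 'L' (finally) → 'S' (after the try/except). Output: CXLS

Answer: CXLS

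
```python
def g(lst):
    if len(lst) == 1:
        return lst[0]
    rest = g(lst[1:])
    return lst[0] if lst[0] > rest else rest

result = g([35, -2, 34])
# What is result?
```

Recursive max over [35, -2, 34] = 35

Answer: 35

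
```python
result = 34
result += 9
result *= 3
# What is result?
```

Trace:
`result = 34` → result = 34
`result += 9` → result = 43
`result *= 3` → result = 129
So result = 129

Answer: 129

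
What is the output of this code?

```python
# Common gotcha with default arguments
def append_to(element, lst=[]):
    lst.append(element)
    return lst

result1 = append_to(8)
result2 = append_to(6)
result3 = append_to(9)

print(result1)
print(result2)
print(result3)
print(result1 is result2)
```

Key concept: mutable default argument gotcha.
Step by step:
`result1 = append_to(8)` → result1 = [8]
`result2 = append_to(6)` → result1 = [8, 6] (same object as result2); result2 = [8, 6] (same object as result1)
`result3 = append_to(9)` → result1 = [8, 6, 9] (same object as result2, result3); result2 = [8, 6, 9] (same object as result1, result3); result3 = [8, 6, 9] (same object as result1, result2)
`print(result1)` → prints [8, 6, 9]
`print(result2)` → prints [8, 6, 9]
`print(result3)` → prints [8, 6, 9]
`print(result1 is result2)` → prints True

Answer:
[8, 6, 9]
[8, 6, 9]
[8, 6, 9]
True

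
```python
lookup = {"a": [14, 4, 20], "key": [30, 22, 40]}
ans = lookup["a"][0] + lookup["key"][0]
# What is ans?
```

Trace:
`lookup = {"a": [14, 4, 20], "key": [30, 22, 40]}` → lookup = {'a': [14, 4, 20], 'key': [30, 22, 40]}
`ans = lookup["a"][0] + lookup["key"][0]` → ans = 44
So ans = 44

Answer: 44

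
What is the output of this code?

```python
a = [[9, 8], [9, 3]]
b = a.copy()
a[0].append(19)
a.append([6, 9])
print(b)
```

Key concept: shallow copy with nested lists.
Step by step:
`a = [[9, 8], [9, 3]]` → a = [[9, 8], [9, 3]]
`b = a.copy()` → b = [[9, 8], [9, 3]]
`a[0].append(19)` → a = [[9, 8, 19], [9, 3]]; b = [[9, 8, 19], [9, 3]]
`a.append([6, 9])` → a = [[9, 8, 19], [9, 3], [6, 9]]
`print(b)` → prints [[9, 8, 19], [9, 3]]

Answer: [[9, 8, 19], [9, 3]]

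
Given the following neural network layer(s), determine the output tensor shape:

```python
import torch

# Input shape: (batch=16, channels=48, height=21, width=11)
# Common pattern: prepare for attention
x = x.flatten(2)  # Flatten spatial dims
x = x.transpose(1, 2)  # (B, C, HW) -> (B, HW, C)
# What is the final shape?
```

Input: (16, 48, 21, 11) -> after flatten(2): (16, 48, 231) -> Output: (16, 231, 48)

Answer: (16, 231, 48)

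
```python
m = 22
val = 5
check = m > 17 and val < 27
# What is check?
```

Trace:
`m = 22` → m = 22
`val = 5` → val = 5
`check = m > 17 and val < 27` → check = True
So check = True

Answer: True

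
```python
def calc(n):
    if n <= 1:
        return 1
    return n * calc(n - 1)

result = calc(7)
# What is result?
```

calc(7) = 7 * 6 * 5 * 4 * 3 * 2 * 1 = 5040

Answer: 5040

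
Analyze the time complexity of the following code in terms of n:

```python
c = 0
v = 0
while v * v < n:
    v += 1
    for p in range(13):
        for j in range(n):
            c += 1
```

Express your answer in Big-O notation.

Each loop level contributes: √n × 1 × n. Multiplying the contributions gives O(n√n).

Answer: O(n√n)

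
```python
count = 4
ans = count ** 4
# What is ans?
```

Trace:
`count = 4` → count = 4
`ans = count ** 4` → ans = 256
So ans = 256

Answer: 256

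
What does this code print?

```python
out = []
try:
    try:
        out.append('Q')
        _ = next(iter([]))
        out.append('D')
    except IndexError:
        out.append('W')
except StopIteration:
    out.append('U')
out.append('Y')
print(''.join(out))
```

Execution trace: 'Q' (try body) → 'U' (outer except StopIteration) → 'Y' (after the try/except). Output: QUY

Answer: QUY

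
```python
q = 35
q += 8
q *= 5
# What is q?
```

Trace:
`q = 35` → q = 35
`q += 8` → q = 43
`q *= 5` → q = 215
So q = 215

Answer: 215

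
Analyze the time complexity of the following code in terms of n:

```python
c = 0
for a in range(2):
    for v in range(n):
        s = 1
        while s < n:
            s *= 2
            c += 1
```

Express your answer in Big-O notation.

Each loop level contributes: 1 × n × log n. Multiplying the contributions gives O(n log n).

Answer: O(n log n)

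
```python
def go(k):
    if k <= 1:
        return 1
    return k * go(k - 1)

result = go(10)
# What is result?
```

go(10) = 10 * 9 * 8 * 7 * 6 * 5 * 4 * 3 * 2 * 1 = 3628800

Answer: 3628800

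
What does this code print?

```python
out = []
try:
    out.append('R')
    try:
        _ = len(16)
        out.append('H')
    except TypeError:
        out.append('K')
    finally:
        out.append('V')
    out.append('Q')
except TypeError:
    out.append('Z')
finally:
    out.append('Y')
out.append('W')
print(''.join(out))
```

Execution trace: 'R' (try body) → 'K' (inner except TypeError) → 'V' (inner finally) → 'Q' (try body, no exception) → 'Y' (finally) → 'W' (after the try/except). Output: RKVQYW

Answer: RKVQYW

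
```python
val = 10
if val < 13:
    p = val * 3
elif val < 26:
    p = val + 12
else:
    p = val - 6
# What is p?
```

Trace:
`val = 10` → val = 10
`if val < 13: ...` → val < 13 is True → p = 30
So p = 30

Answer: 30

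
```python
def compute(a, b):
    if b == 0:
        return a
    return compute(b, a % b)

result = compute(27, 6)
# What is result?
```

compute(27, 6) -> compute(6, 3) -> compute(3, 0) -> 3

Answer: 3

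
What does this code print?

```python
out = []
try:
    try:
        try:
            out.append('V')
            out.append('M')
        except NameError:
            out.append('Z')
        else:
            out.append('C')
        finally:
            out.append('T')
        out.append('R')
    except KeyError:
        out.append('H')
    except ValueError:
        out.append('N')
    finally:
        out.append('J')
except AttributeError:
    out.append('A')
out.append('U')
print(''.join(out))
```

Execution trace: 'V' (inner try body) → 'M' (inner try body, no exception) → 'C' (inner else) → 'T' (inner finally) → 'R' (try body, no exception) → 'J' (finally) → 'U' (after the try/except). Output: VMCTRJU

Answer: VMCTRJU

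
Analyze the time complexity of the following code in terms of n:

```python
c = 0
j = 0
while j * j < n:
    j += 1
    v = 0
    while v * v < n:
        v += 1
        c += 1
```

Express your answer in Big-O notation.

Each loop level contributes: √n × √n. Multiplying the contributions gives O(n).

Answer: O(n)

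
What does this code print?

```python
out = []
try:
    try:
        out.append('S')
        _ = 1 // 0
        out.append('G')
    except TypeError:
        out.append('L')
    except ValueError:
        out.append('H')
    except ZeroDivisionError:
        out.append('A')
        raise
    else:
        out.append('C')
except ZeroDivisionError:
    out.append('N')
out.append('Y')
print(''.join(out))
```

Execution trace: 'S' (inner try body) → 'A' (inner except ZeroDivisionError) → 'N' (outer except ZeroDivisionError) → 'Y' (after the try/except). Output: SANY

Answer: SANY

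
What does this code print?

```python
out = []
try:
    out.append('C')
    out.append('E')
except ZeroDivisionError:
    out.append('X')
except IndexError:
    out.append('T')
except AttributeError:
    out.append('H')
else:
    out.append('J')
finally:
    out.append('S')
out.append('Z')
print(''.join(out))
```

Execution trace: 'C' (try body) → 'E' (try body, no exception) → 'J' (else) → 'S' (finally) → 'Z' (after the try/except). Output: CEJSZ

Answer: CEJSZ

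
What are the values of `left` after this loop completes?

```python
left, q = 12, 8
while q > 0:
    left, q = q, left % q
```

GCD of 12 and 8
`left` takes the values: 12 → 8 → 4

Answer: 4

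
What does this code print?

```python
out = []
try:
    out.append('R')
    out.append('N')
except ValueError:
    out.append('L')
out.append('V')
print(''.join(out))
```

Execution trace: 'R' (try body) → 'N' (try body, no exception) → 'V' (after the try/except). Output: RNV

Answer: RNV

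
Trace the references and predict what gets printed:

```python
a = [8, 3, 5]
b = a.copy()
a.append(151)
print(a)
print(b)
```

Key concept: list.copy() creates independent copy.
Step by step:
`a = [8, 3, 5]` → a = [8, 3, 5]
`b = a.copy()` → b = [8, 3, 5]
`a.append(151)` → a = [8, 3, 5, 151]
`print(a)` → prints [8, 3, 5, 151]
`print(b)` → prints [8, 3, 5]

Answer:
[8, 3, 5, 151]
[8, 3, 5]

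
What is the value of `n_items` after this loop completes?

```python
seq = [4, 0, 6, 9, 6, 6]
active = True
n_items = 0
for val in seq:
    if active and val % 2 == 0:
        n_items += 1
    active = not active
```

Count even values at even positions
`n_items` takes the values: 0 → 1 → 2 → 3

Answer: 3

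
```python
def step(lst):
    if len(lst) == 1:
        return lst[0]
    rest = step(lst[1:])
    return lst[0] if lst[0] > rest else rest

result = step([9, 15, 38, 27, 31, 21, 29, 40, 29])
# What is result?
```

Recursive max over [9, 15, 38, 27, 31, 21, 29, 40, 29] = 40

Answer: 40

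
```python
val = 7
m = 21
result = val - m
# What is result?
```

Trace:
`val = 7` → val = 7
`m = 21` → m = 21
`result = val - m` → result = -14
So result = -14

Answer: -14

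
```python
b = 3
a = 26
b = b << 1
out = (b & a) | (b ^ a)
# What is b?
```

Trace:
`b = 3` → b = 3
`a = 26` → a = 26
`b = b << 1` → b = 6
`out = (b & a) | (b ^ a)` → out = 30
So b = 6

Answer: 6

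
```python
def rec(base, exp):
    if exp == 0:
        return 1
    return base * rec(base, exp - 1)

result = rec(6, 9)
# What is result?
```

rec(6, 9) = 6 * 6 * 6 * 6 * 6 * 6 * 6 * 6 * 6 = 10077696

Answer: 10077696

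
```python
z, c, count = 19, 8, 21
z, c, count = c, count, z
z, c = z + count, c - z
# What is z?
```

Trace:
`z, c, count = 19, 8, 21` → z = 19; c = 8; count = 21
`z, c, count = c, count, z` → z = 8; c = 21; count = 19
`z, c = z + count, c - z` → z = 27; c = 13
So z = 27

Answer: 27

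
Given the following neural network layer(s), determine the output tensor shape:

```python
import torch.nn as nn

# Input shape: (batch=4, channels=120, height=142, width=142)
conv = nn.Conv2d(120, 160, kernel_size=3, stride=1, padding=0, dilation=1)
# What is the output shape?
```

Input: (4, 120, 142, 142) -> Output: (4, 160, 140, 140)

Answer: (4, 160, 140, 140)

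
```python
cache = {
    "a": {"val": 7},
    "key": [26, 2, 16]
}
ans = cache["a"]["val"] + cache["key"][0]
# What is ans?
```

Trace:
`cache = { ...` → cache = {'a': {'val': 7}, 'key': [26, 2, 16]}
`ans = cache["a"]["val"] + cache["key"][0]` → ans = 33
So ans = 33

Answer: 33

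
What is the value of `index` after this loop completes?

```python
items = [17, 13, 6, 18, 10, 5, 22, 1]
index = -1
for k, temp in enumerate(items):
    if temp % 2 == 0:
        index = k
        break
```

First even number index in [17, 13, 6, 18, 10, 5, 22, 1]
`index` takes the values: -1 → 2

Answer: 2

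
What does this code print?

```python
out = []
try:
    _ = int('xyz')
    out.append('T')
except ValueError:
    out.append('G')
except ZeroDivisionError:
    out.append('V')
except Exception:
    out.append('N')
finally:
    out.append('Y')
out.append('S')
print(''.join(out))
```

Execution trace: 'G' (except ValueError) → 'Y' (finally) → 'S' (after the try/except). Output: GYS

Answer: GYS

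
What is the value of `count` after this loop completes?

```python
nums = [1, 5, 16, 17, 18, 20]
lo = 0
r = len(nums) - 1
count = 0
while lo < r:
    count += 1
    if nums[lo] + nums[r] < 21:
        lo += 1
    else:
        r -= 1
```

Steps to find pair summing to 21
`count` takes the values: 0 → 1 → 2 → 3 → 4 → 5

Answer: 5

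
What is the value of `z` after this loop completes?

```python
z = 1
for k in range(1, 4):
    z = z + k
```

Start at 1, add 1 through 3
`z` takes the values: 1 → 2 → 4 → 7

Answer: 7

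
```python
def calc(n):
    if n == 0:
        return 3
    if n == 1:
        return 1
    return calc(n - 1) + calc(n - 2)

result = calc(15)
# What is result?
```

Build up from base cases: calc(0)=3, calc(1)=1, calc(2)=4, calc(3)=5, calc(4)=9, calc(5)=14, calc(6)=23, ..., calc(15)=1741

Answer: 1741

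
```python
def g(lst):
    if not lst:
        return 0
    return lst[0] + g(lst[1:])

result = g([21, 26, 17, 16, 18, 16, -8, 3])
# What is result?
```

21 + 26 + 17 + 16 + 18 + 16 + (-8) + 3 + 0 = 109

Answer: 109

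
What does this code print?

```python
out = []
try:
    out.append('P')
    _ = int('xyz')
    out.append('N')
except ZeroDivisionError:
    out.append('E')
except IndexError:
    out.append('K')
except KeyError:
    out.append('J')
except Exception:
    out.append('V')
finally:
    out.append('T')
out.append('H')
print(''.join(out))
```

Execution trace: 'P' (try body) → 'V' (except Exception) → 'T' (finally) → 'H' (after the try/except). Output: PVTH

Answer: PVTH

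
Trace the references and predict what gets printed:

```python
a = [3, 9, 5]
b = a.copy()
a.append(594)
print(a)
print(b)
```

Key concept: list.copy() creates independent copy.
Step by step:
`a = [3, 9, 5]` → a = [3, 9, 5]
`b = a.copy()` → b = [3, 9, 5]
`a.append(594)` → a = [3, 9, 5, 594]
`print(a)` → prints [3, 9, 5, 594]
`print(b)` → prints [3, 9, 5]

Answer:
[3, 9, 5, 594]
[3, 9, 5]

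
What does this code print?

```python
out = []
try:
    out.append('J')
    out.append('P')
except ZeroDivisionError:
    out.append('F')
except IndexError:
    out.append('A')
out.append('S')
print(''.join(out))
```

Execution trace: 'J' (try body) → 'P' (try body, no exception) → 'S' (after the try/except). Output: JPS

Answer: JPS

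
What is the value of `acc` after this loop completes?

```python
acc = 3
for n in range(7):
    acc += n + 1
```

Start at 3, add 1 to 7 = 31
`acc` takes the values: 3 → 4 → 6 → 9 → 13 → 18 → 24 → 31

Answer: 31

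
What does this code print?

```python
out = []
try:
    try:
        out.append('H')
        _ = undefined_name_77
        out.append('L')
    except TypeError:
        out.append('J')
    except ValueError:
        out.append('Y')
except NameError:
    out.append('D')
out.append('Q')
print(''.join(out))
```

Execution trace: 'H' (try body) → 'D' (outer except NameError) → 'Q' (after the try/except). Output: HDQ

Answer: HDQ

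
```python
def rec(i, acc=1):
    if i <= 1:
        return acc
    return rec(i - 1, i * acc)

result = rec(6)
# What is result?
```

Accumulator trace (n, acc): (6, 1) -> (5, 6) -> (4, 30) -> (3, 120) -> (2, 360) -> (1, 720) -> return 720

Answer: 720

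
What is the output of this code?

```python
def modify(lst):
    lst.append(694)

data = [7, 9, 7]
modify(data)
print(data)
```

Key concept: function modifies passed list.
Step by step:
`data = [7, 9, 7]` → data = [7, 9, 7]
`modify(data)` → data = [7, 9, 7, 694]
`print(data)` → prints [7, 9, 7, 694]

Answer: [7, 9, 7, 694]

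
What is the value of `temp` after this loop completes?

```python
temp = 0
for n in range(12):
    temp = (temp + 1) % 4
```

Increment mod 4, 12 times = 0
`temp` takes the values: 0 → 1 → 2 → 3 → 0 → 1 → 2 → 3 → 0 → 1 → 2 → 3 → 0

Answer: 0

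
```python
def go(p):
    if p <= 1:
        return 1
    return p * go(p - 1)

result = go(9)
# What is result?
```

go(9) = 9 * 8 * 7 * 6 * 5 * 4 * 3 * 2 * 1 = 362880

Answer: 362880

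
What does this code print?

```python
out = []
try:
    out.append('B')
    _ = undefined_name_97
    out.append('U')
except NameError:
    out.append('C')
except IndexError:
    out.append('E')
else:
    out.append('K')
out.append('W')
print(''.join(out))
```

Execution trace: 'B' (try body) → 'C' (except NameError) → 'W' (after the try/except). Output: BCW

Answer: BCW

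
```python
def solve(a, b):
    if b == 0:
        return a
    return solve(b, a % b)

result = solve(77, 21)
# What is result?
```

solve(77, 21) -> solve(21, 14) -> solve(14, 7) -> solve(7, 0) -> 7

Answer: 7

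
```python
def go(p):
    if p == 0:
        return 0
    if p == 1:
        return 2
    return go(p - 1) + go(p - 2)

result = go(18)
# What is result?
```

Build up from base cases: go(0)=0, go(1)=2, go(2)=2, go(3)=4, go(4)=6, go(5)=10, go(6)=16, ..., go(18)=5168

Answer: 5168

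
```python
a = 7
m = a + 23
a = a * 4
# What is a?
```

Trace:
`a = 7` → a = 7
`m = a + 23` → m = 30
`a = a * 4` → a = 28
So a = 28

Answer: 28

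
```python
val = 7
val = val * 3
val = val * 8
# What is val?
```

Trace:
`val = 7` → val = 7
`val = val * 3` → val = 21
`val = val * 8` → val = 168
So val = 168

Answer: 168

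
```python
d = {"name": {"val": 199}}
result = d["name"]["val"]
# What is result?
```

Trace:
`d = {"name": {"val": 199}}` → d = {'name': {'val': 199}}
`result = d["name"]["val"]` → result = 199
So result = 199

Answer: 199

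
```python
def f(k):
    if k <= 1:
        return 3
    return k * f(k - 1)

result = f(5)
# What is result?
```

f(5) = 5 * 4 * 3 * 2 * 3 = 360

Answer: 360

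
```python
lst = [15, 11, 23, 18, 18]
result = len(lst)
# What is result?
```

Trace:
`lst = [15, 11, 23, 18, 18]` → lst = [15, 11, 23, 18, 18]
`result = len(lst)` → result = 5
So result = 5

Answer: 5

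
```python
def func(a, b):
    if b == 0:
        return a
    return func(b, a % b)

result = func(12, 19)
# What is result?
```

func(12, 19) -> func(19, 12) -> func(12, 7) -> func(7, 5) -> func(5, 2) -> func(2, 1) -> func(1, 0) -> 1

Answer: 1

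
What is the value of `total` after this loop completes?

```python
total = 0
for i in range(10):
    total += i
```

Sum of 0 to 9 = 45
`total` takes the values: 0 → 1 → 3 → 6 → 10 → 15 → 21 → 28 → 36 → 45

Answer: 45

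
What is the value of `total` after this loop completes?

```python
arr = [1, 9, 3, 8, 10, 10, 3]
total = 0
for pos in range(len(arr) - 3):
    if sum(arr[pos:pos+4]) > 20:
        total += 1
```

Count windows with sum > 20
`total` takes the values: 0 → 1 → 2 → 3 → 4

Answer: 4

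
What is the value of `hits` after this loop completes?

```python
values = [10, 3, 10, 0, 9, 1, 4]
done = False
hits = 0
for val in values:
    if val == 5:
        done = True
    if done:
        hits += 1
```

Count elements after first 5 in [10, 3, 10, 0, 9, 1, 4]
`hits` takes the values: 0

Answer: 0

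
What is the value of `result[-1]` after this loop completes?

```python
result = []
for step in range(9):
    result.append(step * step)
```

Last element of squares 0 to 8
`result` takes the values: [] → [0] → [0, 1] → [0, 1, 4] → [0, 1, 4, 9] → [0, 1, 4, 9, 16] → [0, 1, 4, 9, 16, 25] → [0, 1, 4, 9, 16, 25, 36] → [0, 1, 4, 9, 16, 25, 36, 49] → [0, 1, 4, 9, 16, 25, 36, 49, 64]
So `result[-1]` = 64

Answer: 64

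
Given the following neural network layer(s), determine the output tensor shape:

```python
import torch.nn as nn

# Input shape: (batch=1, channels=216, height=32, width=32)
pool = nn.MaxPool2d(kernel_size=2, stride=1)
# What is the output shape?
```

Input: (1, 216, 32, 32) -> Output: (1, 216, 31, 31)

Answer: (1, 216, 31, 31)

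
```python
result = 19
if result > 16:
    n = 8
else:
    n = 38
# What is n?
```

Trace:
`result = 19` → result = 19
`if result > 16: ...` → result > 16 is True → n = 8
So n = 8

Answer: 8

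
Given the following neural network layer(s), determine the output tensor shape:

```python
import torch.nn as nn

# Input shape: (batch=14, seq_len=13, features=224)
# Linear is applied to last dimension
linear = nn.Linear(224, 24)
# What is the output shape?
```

Input: (14, 13, 224) -> Output: (14, 13, 24)

Answer: (14, 13, 24)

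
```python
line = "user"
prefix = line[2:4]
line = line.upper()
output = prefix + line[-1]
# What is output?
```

Trace:
`line = "user"` → line = 'user'
`prefix = line[2:4]` → prefix = 'er'
`line = line.upper()` → line = 'USER'
`output = prefix + line[-1]` → output = 'erR'
So output = 'erR'

Answer: 'erR'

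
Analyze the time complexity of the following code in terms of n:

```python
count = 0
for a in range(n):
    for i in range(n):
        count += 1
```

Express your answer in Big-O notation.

Each loop level contributes: n × n. Multiplying the contributions gives O(n^2).

Answer: O(n^2)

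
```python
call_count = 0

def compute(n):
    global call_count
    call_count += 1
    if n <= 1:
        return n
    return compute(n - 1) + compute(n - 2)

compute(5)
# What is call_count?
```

Calls(n) = 1 + Calls(n-1) + Calls(n-2); Calls(0)=Calls(1)=1. For n=5 this gives 15.

Answer: 15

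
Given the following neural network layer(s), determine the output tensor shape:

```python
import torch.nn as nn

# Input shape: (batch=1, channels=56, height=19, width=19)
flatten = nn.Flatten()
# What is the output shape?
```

Input: (1, 56, 19, 19) -> Output: (1, 20216)

Answer: (1, 20216)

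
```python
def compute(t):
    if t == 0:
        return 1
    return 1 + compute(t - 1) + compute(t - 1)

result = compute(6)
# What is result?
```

compute(t) = 1 + 2·compute(t-1), compute(0)=1. Closed form: (1+1)·2^6 - 1 = 127.

Answer: 127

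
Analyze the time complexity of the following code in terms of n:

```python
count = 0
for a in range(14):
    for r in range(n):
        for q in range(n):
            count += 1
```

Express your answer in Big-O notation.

Each loop level contributes: 1 × n × n. Multiplying the contributions gives O(n^2).

Answer: O(n^2)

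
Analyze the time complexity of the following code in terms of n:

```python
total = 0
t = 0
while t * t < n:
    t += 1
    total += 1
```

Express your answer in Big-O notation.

Each loop level contributes: √n. Multiplying the contributions gives O(√n).

Answer: O(√n)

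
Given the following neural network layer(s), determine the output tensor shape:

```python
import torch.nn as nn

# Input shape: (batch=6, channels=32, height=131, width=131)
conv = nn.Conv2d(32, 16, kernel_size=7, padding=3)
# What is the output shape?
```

Input: (6, 32, 131, 131) -> Output: (6, 16, 131, 131)

Answer: (6, 16, 131, 131)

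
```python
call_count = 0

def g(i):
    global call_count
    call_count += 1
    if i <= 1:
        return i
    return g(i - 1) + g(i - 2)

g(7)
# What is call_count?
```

Calls(i) = 1 + Calls(i-1) + Calls(i-2); Calls(0)=Calls(1)=1. For i=7 this gives 41.

Answer: 41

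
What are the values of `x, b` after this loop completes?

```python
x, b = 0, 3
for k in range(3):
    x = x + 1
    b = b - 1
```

x goes 0→3, b goes 3→0
`x, b` takes the values: (0, 3) → (1, 3) → (1, 2) → (2, 2) → (2, 1) → (3, 1) → (3, 0)

Answer: 3, 0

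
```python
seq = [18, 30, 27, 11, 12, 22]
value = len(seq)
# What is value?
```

Trace:
`seq = [18, 30, 27, 11, 12, 22]` → seq = [18, 30, 27, 11, 12, 22]
`value = len(seq)` → value = 6
So value = 6

Answer: 6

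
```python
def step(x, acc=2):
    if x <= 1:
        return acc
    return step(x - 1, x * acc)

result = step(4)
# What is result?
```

Accumulator trace (n, acc): (4, 2) -> (3, 8) -> (2, 24) -> (1, 48) -> return 48

Answer: 48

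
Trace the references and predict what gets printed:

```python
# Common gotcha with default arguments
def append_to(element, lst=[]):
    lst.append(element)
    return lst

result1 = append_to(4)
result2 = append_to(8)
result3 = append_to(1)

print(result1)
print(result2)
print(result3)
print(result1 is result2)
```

Key concept: mutable default argument gotcha.
Step by step:
`result1 = append_to(4)` → result1 = [4]
`result2 = append_to(8)` → result1 = [4, 8] (same object as result2); result2 = [4, 8] (same object as result1)
`result3 = append_to(1)` → result1 = [4, 8, 1] (same object as result2, result3); result2 = [4, 8, 1] (same object as result1, result3); result3 = [4, 8, 1] (same object as result1, result2)
`print(result1)` → prints [4, 8, 1]
`print(result2)` → prints [4, 8, 1]
`print(result3)` → prints [4, 8, 1]
`print(result1 is result2)` → prints True

Answer:
[4, 8, 1]
[4, 8, 1]
[4, 8, 1]
True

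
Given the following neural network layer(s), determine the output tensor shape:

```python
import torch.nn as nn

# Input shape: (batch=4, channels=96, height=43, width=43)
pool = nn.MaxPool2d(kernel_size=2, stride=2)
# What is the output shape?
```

Input: (4, 96, 43, 43) -> Output: (4, 96, 21, 21)

Answer: (4, 96, 21, 21)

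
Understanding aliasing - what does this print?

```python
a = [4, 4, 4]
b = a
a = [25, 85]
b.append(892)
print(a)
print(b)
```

Key concept: rebinding vs mutation: a is rebound to a new list, b still points at the original.
Step by step:
`a = [4, 4, 4]` → a = [4, 4, 4]
`b = a` → b = [4, 4, 4] (same object as a)
`a = [25, 85]` → a = [25, 85]
`b.append(892)` → b = [4, 4, 4, 892]
`print(a)` → prints [25, 85]
`print(b)` → prints [4, 4, 4, 892]

Answer:
[25, 85]
[4, 4, 4, 892]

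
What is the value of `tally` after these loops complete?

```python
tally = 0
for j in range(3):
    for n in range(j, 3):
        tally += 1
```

Upper triangle: 3 + 2 + ... + 1
`tally` takes the values: 0 → 1 → 2 → 3 → 4 → 5 → 6

Answer: 6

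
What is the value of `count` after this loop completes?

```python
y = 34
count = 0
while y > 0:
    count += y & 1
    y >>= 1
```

Count set bits in 34 (binary: 0b100010)
`count` takes the values: 0 → 1 → 2

Answer: 2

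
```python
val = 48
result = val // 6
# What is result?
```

Trace:
`val = 48` → val = 48
`result = val // 6` → result = 8
So result = 8

Answer: 8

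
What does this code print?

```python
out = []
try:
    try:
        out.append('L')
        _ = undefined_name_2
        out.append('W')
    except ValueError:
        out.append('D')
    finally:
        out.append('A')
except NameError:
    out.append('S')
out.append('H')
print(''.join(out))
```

Execution trace: 'L' (try body) → 'A' (finally) → 'S' (outer except NameError) → 'H' (after the try/except). Output: LASH

Answer: LASH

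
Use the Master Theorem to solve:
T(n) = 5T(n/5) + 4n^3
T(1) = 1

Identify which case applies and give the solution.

a=5, b=5, f(n)=4n^3. log_5(5) = 1. Since c=3 > 1 and the regularity condition holds (5(n/5)^3 = (5/5^3)n^3 with 5/5^3 < 1), Case 3 applies: T(n) = Θ(f(n)) = O(n^3).

Answer: O(n^3) - Case 3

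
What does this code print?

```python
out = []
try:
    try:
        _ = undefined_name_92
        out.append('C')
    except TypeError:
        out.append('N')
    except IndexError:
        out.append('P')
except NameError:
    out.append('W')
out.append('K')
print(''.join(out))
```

Execution trace: 'W' (outer except NameError) → 'K' (after the try/except). Output: WK

Answer: WK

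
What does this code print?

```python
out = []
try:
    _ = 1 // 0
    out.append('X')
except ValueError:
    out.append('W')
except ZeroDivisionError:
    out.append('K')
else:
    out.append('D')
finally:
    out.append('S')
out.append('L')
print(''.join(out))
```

Execution trace: 'K' (except ZeroDivisionError) → 'S' (finally) → 'L' (after the try/except). Output: KSL

Answer: KSL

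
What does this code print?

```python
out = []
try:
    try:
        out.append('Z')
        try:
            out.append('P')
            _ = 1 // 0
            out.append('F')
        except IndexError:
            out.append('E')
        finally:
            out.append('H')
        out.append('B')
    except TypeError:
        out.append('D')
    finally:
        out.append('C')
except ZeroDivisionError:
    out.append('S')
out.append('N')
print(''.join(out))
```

Execution trace: 'Z' (try body) → 'P' (inner try body) → 'H' (inner finally) → 'C' (finally) → 'S' (outer except ZeroDivisionError) → 'N' (after the try/except). Output: ZPHCSN

Answer: ZPHCSN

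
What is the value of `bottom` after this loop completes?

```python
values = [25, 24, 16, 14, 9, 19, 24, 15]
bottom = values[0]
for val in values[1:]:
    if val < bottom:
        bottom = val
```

Minimum of [25, 24, 16, 14, 9, 19, 24, 15]
`bottom` takes the values: 25 → 24 → 16 → 14 → 9

Answer: 9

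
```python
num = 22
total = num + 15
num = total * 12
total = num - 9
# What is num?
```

Trace:
`num = 22` → num = 22
`total = num + 15` → total = 37
`num = total * 12` → num = 444
`total = num - 9` → total = 435
So num = 444

Answer: 444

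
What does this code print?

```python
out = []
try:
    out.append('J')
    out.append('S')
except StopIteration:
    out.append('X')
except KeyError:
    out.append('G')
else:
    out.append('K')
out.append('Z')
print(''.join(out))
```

Execution trace: 'J' (try body) → 'S' (try body, no exception) → 'K' (else) → 'Z' (after the try/except). Output: JSKZ

Answer: JSKZ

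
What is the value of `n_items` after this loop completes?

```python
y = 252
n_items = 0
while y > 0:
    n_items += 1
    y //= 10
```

Count digits by repeated division by 10
`n_items` takes the values: 0 → 1 → 2 → 3

Answer: 3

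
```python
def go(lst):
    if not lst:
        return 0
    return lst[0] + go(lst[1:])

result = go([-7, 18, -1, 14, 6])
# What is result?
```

(-7) + 18 + (-1) + 14 + 6 + 0 = 30

Answer: 30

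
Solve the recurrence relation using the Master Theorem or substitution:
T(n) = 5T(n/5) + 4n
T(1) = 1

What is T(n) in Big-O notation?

By Master Theorem: a=5, b=5, f(n)=4n. Since log_5(5) = 1 and f(n) = Θ(n^1), Case 2 applies. T(n) = O(n log n).

Answer: O(n log n)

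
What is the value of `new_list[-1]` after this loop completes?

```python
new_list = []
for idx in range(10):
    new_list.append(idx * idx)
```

Last element of squares 0 to 9
`new_list` takes the values: [] → [0] → [0, 1] → [0, 1, 4] → [0, 1, 4, 9] → [0, 1, 4, 9, 16] → [0, 1, 4, 9, 16, 25] → [0, 1, 4, 9, 16, 25, 36] → [0, 1, 4, 9, 16, 25, 36, 49] → [0, 1, 4, 9, 16, 25, 36, 49, 64] → [0, 1, 4, 9, 16, 25, 36, 49, 64, 81]
So `new_list[-1]` = 81

Answer: 81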